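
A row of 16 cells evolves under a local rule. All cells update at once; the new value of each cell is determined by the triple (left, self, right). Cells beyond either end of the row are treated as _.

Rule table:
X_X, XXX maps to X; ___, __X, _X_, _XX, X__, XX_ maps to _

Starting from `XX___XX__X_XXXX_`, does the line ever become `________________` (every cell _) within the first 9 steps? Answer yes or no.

yes

step 1: __________X_XX__
step 2: ___________X____
step 3: ________________
all cells are _ at step 3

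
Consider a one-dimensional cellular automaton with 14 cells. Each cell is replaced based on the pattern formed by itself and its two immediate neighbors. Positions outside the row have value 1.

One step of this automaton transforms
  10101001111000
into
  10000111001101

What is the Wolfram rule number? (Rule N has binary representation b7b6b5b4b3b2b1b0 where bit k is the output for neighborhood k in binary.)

90

position 8: 111 → 0  (bit 7 = 0)
position 0: 110 → 1  (bit 6 = 1)
position 1: 101 → 0  (bit 5 = 0)
position 5: 100 → 1  (bit 4 = 1)
position 7: 011 → 1  (bit 3 = 1)
position 2: 010 → 0  (bit 2 = 0)
position 6: 001 → 1  (bit 1 = 1)
position 12: 000 → 0  (bit 0 = 0)
bits b7..b0 = 01011010 = 90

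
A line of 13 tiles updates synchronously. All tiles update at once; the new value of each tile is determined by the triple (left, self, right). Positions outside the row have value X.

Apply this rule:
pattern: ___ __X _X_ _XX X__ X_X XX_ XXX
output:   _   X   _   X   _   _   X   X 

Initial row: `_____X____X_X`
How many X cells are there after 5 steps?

6

step 1: ____X____X__X
step 2: ___X____X__XX
step 3: __X____X__XXX
step 4: _X____X__XXXX
step 5: _____X__XXXXX
count of X: 6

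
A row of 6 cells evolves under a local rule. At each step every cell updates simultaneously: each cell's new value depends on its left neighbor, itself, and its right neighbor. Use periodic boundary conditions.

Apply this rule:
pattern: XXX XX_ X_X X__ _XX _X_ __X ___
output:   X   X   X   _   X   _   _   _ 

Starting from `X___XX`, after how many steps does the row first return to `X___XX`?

X___XX

1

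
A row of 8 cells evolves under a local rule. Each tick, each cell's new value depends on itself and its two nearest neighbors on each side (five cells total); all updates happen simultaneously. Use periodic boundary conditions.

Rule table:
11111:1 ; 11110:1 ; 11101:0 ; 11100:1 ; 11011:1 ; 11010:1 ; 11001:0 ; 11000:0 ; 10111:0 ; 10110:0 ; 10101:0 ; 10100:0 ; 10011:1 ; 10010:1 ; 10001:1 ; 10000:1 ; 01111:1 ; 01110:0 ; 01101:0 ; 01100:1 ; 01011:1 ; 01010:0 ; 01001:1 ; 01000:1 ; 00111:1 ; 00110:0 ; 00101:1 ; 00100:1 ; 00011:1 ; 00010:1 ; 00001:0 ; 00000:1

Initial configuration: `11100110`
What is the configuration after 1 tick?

00101001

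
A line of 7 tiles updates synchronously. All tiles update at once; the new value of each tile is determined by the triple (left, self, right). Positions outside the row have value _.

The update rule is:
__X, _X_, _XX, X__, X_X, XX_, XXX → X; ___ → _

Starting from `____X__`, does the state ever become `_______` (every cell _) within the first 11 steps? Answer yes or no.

no

___XXX_
__XXXXX
_XXXXXX
XXXXXXX
XXXXXXX  (fixed point — unchanged through step 11)
step 11 is XXXXXXX, still not uniform _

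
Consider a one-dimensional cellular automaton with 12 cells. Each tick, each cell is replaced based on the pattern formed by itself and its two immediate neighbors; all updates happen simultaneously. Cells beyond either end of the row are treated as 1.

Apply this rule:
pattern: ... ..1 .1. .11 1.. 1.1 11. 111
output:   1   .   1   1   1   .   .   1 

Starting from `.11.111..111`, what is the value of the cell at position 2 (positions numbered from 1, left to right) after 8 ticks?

1

tick 1: .1..11.1.111
tick 2: .11.1..1.111
tick 3: .1..11.1.111  (repeats tick 1; period 2)
tick 8: .11.1..1.111
position 2 holds 1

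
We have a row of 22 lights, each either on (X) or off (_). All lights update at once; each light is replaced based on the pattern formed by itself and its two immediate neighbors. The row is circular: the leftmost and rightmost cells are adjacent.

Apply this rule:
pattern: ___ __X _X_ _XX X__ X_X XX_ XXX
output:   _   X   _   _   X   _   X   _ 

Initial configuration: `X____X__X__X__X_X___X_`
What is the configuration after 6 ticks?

_X__X_XX_XX_XX___X_X__
X_XX___X__X__XX_X___X_
___XX_X_XX_XX_X__X_X__
__X_X____X__X__XX___X_
_X___X__X_XX_XX_XX_X_X
__X_X_XX___X__X__X____

__X_X_XX___X__X__X____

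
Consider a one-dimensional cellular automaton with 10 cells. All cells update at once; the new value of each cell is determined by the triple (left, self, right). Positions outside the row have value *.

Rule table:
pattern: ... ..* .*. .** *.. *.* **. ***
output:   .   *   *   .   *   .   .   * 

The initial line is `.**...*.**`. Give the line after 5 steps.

.**.......

step 1: ...*.**..*
step 2: *.**...**.
step 3: ....*.*...
step 4: *..**.**.*
step 5: .**.......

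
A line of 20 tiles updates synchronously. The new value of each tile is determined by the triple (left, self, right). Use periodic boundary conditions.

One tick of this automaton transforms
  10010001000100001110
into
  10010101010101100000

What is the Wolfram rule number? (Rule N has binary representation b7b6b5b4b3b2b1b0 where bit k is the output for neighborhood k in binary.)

5

position 17: 111 → 0  (bit 7 = 0)
position 18: 110 → 0  (bit 6 = 0)
position 19: 101 → 0  (bit 5 = 0)
position 1: 100 → 0  (bit 4 = 0)
position 16: 011 → 0  (bit 3 = 0)
position 0: 010 → 1  (bit 2 = 1)
position 2: 001 → 0  (bit 1 = 0)
position 5: 000 → 1  (bit 0 = 1)
bits b7..b0 = 00000101 = 5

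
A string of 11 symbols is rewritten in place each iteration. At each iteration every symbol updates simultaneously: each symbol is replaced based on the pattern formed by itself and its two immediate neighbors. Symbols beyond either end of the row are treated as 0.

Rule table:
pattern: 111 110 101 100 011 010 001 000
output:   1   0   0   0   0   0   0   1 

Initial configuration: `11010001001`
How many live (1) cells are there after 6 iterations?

9

00000100000
11110001111
01100100110
00000000000
11111111111
01111111110
count of 1: 9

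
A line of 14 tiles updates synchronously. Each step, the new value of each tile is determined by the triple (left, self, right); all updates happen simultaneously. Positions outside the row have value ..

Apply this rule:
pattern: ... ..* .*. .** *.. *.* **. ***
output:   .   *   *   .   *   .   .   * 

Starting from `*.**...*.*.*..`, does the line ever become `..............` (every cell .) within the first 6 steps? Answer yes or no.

step 1: *...*.**.*.**.
step 2: **.**....*...*
step 3: .....*..***.**
step 4: ....****.*....
step 5: ...*.**..**...
step 6: ..**...**..*..
step 6 is ..**...**..*.., still not uniform .

no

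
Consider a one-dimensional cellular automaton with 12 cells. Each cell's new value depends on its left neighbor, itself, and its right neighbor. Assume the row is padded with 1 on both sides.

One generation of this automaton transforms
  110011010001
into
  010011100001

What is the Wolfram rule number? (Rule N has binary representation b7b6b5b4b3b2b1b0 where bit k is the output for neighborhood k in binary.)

position 0: 111 → 0  (bit 7 = 0)
position 1: 110 → 1  (bit 6 = 1)
position 6: 101 → 1  (bit 5 = 1)
position 2: 100 → 0  (bit 4 = 0)
position 4: 011 → 1  (bit 3 = 1)
position 7: 010 → 0  (bit 2 = 0)
position 3: 001 → 0  (bit 1 = 0)
position 9: 000 → 0  (bit 0 = 0)
bits b7..b0 = 01101000 = 104

104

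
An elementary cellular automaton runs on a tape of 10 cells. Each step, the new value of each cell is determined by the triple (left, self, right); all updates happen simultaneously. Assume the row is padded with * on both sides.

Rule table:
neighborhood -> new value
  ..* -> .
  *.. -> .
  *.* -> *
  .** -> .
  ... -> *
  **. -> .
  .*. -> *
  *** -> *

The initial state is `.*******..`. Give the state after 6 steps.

step 1: *.*****...
step 2: .*.***..*.
step 3: ***.*...**
step 4: **.**.*..*
step 5: *.*..**...
step 6: .**.....*.

.**.....*.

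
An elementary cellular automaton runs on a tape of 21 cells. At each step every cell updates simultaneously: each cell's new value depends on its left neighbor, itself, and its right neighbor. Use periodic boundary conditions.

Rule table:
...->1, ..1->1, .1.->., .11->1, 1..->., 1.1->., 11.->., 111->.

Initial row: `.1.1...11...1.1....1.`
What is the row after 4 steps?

11..1111...11..1111..

1....111..11....111..
..1111...11..1111...1
.11....111..11....11.
11..1111...11..1111..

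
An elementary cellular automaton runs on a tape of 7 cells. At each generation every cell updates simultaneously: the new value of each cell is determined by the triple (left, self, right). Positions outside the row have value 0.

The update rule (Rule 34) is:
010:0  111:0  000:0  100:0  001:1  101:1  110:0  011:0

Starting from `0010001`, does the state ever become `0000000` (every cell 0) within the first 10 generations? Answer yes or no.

yes

0100010
1000100
0001000
0010000
0100000
1000000
0000000
all cells are 0 at generation 7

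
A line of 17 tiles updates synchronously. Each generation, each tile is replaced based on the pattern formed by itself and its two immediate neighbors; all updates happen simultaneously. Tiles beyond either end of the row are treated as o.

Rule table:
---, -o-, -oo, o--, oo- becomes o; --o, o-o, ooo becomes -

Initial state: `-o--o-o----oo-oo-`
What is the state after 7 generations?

-oo-o-oo-o-oo-oo-

generation 1: -oo-o-oooo-oo-oo-
generation 2: -oo-o-o--o-oo-oo-
generation 3: -oo-o-oo-o-oo-oo-
generation 4: -oo-o-oo-o-oo-oo-  (fixed point — unchanged through generation 7)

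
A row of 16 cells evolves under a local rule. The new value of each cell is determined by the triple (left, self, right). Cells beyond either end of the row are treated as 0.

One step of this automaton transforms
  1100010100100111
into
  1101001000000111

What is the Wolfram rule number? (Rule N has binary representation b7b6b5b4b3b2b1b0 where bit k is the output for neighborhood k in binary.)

position 14: 111 → 1  (bit 7 = 1)
position 1: 110 → 1  (bit 6 = 1)
position 6: 101 → 1  (bit 5 = 1)
position 2: 100 → 0  (bit 4 = 0)
position 0: 011 → 1  (bit 3 = 1)
position 5: 010 → 0  (bit 2 = 0)
position 4: 001 → 0  (bit 1 = 0)
position 3: 000 → 1  (bit 0 = 1)
bits b7..b0 = 11101001 = 233

233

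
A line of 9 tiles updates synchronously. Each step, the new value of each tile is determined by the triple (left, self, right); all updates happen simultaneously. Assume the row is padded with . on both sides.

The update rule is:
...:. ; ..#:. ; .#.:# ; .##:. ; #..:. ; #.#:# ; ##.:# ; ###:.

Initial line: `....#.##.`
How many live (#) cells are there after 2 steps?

....##.#.
.....###.
count of #: 3

3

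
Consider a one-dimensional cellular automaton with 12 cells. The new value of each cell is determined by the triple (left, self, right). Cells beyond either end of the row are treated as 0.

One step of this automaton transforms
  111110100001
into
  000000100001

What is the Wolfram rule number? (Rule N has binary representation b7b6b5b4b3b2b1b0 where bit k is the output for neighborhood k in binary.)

position 1: 111 → 0  (bit 7 = 0)
position 4: 110 → 0  (bit 6 = 0)
position 5: 101 → 0  (bit 5 = 0)
position 7: 100 → 0  (bit 4 = 0)
position 0: 011 → 0  (bit 3 = 0)
position 6: 010 → 1  (bit 2 = 1)
position 10: 001 → 0  (bit 1 = 0)
position 8: 000 → 0  (bit 0 = 0)
bits b7..b0 = 00000100 = 4

4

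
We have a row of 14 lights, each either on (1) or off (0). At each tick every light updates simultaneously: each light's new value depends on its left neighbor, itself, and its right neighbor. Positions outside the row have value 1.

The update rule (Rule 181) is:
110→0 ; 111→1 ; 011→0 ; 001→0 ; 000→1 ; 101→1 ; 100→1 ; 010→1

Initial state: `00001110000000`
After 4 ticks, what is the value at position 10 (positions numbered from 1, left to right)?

11100101111110
11010110111101
10111001011010
01010101100111
position 10 holds 0

0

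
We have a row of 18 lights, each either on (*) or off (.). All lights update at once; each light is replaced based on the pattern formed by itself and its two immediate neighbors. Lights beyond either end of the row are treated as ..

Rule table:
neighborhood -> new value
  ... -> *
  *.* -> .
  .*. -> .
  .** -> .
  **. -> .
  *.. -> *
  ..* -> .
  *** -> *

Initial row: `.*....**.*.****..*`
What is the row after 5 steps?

..***.......**.*..
*..*.******.....**
.*....****.****...
..***..**...**.***
*..*.*...**.....*.

*..*.*...**.....*.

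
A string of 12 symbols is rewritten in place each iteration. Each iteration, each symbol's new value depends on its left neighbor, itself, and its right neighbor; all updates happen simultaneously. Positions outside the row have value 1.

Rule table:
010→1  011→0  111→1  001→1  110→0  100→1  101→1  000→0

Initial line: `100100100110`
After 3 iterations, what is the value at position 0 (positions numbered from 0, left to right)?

iteration 1: 011111111001
iteration 2: 101111110110
iteration 3: 010111101001
position 0 holds 0

0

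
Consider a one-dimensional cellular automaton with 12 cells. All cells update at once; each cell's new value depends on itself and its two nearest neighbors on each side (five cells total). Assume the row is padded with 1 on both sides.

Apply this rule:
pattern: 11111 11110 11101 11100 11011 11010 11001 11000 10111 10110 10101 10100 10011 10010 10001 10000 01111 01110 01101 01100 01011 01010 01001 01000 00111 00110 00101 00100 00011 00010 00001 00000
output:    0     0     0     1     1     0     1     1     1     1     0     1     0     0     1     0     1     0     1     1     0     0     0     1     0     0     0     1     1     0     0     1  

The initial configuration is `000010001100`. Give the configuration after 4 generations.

101001110100

100011110110
111101001111
000001000100
101001110100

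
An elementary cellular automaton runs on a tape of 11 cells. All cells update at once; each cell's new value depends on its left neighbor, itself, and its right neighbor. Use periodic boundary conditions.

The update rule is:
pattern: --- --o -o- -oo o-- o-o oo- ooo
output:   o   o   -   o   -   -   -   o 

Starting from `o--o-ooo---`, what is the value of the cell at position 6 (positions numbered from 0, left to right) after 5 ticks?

--o--oo--oo
-o--oo--oo-
o--oo--oo--
--oo--oo--o
-oo--oo--o-
position 6 holds o

o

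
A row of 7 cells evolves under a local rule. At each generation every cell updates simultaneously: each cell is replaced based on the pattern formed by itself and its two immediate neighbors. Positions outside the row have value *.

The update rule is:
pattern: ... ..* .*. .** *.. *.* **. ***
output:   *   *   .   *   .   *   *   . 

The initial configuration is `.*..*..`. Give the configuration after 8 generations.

*..*..*
*.*..**
**..**.
.*.****
*.**...
****.**
...***.
.***.**

.***.**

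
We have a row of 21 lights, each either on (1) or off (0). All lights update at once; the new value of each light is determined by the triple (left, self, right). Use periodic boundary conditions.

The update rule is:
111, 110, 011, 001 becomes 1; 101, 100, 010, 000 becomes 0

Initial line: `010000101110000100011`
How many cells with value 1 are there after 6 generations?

000001001110001000111
000010011110010001111
000100111110100011111
001001111110000111111
010011111110001111111
000111111110011111111
count of 1: 16

16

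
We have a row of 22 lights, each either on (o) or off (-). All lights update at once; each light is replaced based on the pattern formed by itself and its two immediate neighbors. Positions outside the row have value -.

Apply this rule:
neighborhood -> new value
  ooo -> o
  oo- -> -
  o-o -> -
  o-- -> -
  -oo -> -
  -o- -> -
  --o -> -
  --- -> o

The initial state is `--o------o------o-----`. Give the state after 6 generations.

----oooooooooooooooo--

o---oooo---oooo---oooo
--o--oo--o--oo--o--oo-
o---------------------
--oooooooooooooooooooo
o--oooooooooooooooooo-
----oooooooooooooooo--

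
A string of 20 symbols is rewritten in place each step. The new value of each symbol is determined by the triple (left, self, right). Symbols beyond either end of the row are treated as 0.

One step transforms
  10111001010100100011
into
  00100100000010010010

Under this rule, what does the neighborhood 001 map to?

0

At position 6 the neighborhood is 001; the next row has 0 there.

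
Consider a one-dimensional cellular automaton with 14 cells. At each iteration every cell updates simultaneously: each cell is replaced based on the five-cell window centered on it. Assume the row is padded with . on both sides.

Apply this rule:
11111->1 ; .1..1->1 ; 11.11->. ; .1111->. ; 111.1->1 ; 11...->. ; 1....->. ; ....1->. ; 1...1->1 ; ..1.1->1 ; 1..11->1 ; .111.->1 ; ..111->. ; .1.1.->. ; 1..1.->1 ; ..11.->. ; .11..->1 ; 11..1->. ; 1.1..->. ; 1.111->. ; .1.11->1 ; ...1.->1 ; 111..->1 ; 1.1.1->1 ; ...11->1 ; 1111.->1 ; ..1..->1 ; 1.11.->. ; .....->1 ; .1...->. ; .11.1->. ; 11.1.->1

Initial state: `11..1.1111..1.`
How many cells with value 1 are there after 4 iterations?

7

.1.111..11.11.
111.11.1....1.
.11...1....11.
1.1.111...1.1.
count of 1: 7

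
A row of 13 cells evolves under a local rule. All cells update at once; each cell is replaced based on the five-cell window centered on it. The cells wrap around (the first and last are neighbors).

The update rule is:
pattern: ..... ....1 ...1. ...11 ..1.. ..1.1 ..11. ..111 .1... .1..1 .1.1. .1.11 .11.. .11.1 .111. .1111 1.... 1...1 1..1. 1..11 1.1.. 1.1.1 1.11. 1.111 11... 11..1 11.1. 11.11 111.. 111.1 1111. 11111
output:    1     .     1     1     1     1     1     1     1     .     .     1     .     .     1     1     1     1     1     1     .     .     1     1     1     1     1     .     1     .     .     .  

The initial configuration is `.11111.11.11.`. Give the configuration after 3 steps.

..11..1..11..

111....1..1.1
1.111.11.1111
..11..1..11..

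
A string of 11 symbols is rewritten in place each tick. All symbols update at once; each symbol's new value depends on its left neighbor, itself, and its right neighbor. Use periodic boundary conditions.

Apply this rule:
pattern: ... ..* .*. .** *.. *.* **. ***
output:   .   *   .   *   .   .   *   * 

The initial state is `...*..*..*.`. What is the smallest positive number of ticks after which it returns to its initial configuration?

11

tick 1: ..*..*..*..
tick 2: .*..*..*...
tick 3: *..*..*....
tick 4: ..*..*....*
tick 5: .*..*....*.
tick 6: *..*....*..
tick 7: ..*....*..*
tick 8: .*....*..*.
tick 9: *....*..*..
tick 10: ....*..*..*
tick 11: ...*..*..*.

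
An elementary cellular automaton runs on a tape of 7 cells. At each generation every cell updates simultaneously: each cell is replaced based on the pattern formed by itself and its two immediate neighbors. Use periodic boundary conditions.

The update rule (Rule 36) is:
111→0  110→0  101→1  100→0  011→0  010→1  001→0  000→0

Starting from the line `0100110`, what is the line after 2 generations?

0100000
0100000

0100000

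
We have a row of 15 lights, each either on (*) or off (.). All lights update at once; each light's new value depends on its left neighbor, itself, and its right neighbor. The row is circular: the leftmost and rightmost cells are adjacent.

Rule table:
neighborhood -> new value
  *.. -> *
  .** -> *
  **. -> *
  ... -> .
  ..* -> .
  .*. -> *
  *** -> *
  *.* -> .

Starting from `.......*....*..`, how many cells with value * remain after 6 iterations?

.......**...**.
.......***..***
*......****.***
**.....****.***
***....****.***
****...****.***
count of *: 11

11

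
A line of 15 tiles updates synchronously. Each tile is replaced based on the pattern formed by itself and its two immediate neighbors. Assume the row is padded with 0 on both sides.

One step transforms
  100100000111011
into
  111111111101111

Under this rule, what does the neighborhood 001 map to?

1

At position 2 the neighborhood is 001; the next row has 1 there.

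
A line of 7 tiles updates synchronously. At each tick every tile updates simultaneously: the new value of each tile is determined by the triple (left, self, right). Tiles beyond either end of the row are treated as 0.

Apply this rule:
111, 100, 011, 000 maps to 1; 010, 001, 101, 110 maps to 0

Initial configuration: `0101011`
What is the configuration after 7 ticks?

0000010
1111001
1110100
1100011
1011010
0010001
1001100

1001100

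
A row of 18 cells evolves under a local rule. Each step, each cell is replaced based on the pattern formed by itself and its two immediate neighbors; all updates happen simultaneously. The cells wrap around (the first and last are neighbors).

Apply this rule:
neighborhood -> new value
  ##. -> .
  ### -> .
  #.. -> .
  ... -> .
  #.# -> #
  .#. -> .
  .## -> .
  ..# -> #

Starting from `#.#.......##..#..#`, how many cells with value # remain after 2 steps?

4

step 1: .#.......#...#..#.
step 2: #.......#...#..#..
count of #: 4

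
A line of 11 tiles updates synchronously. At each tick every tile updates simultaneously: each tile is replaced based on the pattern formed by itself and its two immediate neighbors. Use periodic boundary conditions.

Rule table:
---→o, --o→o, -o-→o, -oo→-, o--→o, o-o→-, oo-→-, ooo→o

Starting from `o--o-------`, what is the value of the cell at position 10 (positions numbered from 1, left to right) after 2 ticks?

tick 1: ooooooooooo
tick 2: ooooooooooo
position 10 holds o

o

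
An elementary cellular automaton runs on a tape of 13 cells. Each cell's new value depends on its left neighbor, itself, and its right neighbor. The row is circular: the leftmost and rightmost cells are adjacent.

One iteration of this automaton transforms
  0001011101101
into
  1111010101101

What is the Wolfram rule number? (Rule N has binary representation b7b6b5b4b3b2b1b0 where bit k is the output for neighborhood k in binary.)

position 6: 111 → 0  (bit 7 = 0)
position 7: 110 → 1  (bit 6 = 1)
position 4: 101 → 0  (bit 5 = 0)
position 0: 100 → 1  (bit 4 = 1)
position 5: 011 → 1  (bit 3 = 1)
position 3: 010 → 1  (bit 2 = 1)
position 2: 001 → 1  (bit 1 = 1)
position 1: 000 → 1  (bit 0 = 1)
bits b7..b0 = 01011111 = 95

95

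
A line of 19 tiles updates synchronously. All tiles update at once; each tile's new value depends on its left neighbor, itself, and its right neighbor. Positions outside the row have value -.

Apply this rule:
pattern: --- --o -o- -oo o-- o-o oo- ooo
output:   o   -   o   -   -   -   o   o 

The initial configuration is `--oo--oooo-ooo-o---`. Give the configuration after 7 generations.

o--o-o-o-o-o-o-o--o

o--o---ooo--oo-o-oo
o--o-o--oo---o-o--o
o--o-o---o-o-o-o--o
o--o-o-o-o-o-o-o--o
o--o-o-o-o-o-o-o--o  (fixed point — unchanged through generation 7)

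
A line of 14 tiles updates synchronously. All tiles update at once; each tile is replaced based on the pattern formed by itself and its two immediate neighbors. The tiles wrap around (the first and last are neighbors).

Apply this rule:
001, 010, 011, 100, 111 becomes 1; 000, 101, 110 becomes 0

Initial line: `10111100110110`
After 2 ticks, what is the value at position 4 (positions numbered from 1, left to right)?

1

tick 1: 10111011100100
tick 2: 10110011011111
position 4 holds 1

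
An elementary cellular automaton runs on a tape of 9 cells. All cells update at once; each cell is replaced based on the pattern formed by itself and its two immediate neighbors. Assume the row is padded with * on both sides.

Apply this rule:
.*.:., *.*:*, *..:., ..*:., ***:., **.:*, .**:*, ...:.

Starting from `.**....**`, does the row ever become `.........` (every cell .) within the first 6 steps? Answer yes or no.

step 1: ***....*.
step 2: ..*.....*
step 3: ........*
step 4: ........*  (fixed point — unchanged through step 6)
step 6 is ........*, still not uniform .

no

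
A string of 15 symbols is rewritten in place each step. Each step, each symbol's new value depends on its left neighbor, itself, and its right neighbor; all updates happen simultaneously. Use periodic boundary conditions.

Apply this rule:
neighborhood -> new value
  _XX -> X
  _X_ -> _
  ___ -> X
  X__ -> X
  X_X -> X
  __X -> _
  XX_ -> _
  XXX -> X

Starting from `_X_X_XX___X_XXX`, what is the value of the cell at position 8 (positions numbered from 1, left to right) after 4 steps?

X

X_X_XX_XX__XXX_
_X_XX_XX_X_XX_X
X_XX_XX_X_XX_X_
_XX_XX_X_XX_X_X
position 8 holds X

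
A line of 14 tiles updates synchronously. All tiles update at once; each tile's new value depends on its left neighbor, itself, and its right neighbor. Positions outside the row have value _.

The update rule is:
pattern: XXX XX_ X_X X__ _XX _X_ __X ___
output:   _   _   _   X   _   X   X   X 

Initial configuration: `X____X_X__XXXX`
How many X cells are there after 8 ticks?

4

tick 1: XXXXXX_XXX____
tick 2: __________XXXX
tick 3: XXXXXXXXXX____
tick 4: __________XXXX  (repeats tick 2; period 2)
tick 8: __________XXXX
count of X: 4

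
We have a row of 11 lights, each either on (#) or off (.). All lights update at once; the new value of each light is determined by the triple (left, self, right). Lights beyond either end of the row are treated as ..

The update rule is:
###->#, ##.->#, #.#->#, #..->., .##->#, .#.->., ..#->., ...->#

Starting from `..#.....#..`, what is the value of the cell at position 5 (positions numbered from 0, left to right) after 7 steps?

step 1: #...###...#
step 2: ..#.###.#..
step 3: #..#####..#
step 4: ...#####...
step 5: ##.#####.##
step 6: ###########
step 7: ###########
position 5 holds #

#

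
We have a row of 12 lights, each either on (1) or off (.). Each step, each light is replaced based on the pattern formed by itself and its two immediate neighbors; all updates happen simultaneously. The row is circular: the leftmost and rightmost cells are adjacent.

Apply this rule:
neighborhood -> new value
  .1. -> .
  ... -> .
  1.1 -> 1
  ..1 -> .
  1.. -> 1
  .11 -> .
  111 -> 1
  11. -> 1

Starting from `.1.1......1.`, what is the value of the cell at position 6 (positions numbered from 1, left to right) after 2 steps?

1

..1.1......1
1..1.1......
position 6 holds 1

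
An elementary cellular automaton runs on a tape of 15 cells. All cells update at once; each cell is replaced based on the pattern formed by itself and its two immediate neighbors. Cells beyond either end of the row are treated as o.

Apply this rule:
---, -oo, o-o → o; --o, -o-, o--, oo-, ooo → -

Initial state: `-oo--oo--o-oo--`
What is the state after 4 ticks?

oo---o----oo---
---o---oo-o--o-
-o---o-o-o----o
o--o--o-o--oo-o

o--o--o-o--oo-o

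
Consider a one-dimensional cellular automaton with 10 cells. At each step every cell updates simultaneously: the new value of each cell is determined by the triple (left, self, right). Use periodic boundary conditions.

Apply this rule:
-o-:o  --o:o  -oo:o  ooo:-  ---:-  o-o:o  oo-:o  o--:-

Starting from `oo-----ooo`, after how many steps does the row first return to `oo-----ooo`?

step 1: -o----oo--
step 2: oo---ooo--
step 3: oo--oo-o-o
step 4: -o-ooooooo
step 5: oooo-----o
step 6: ---o----oo
step 7: --oo---ooo
step 8: -ooo--oo-o
step 9: oo-o-ooooo
step 10: -ooooo----
step 11: oo---o----
step 12: oo--oo---o
step 13: -o-ooo--oo
step 14: oooo-o-ooo
step 15: ---ooooo--
step 16: --oo---o--
step 17: -ooo--oo--
step 18: oo-o-ooo--
step 19: oooooo-o-o
step 20: -----ooooo
step 21: ----oo---o
step 22: ---ooo--oo
step 23: --oo-o-ooo
step 24: -ooooooo-o
step 25: oo-----ooo

25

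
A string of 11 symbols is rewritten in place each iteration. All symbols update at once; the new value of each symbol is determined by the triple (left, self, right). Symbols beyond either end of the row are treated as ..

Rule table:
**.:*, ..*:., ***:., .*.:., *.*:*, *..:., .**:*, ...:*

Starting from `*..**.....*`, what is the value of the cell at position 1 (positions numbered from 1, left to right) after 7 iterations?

*

...**.***..
**.****.*.*
****..**.*.
*..*..***..
......*.*.*
*****..*.*.
*...*...*..
position 1 holds *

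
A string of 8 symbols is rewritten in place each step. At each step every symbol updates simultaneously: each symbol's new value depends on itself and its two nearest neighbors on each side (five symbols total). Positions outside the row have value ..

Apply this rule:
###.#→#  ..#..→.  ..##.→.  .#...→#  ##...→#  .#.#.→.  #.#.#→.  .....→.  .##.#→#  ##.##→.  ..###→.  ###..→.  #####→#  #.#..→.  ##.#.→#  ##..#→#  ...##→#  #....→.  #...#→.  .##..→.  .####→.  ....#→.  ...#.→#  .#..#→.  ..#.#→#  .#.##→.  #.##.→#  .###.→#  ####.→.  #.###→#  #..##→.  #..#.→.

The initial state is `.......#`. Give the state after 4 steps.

......#.
.....#.#
....##..
...#..#.

...#..#.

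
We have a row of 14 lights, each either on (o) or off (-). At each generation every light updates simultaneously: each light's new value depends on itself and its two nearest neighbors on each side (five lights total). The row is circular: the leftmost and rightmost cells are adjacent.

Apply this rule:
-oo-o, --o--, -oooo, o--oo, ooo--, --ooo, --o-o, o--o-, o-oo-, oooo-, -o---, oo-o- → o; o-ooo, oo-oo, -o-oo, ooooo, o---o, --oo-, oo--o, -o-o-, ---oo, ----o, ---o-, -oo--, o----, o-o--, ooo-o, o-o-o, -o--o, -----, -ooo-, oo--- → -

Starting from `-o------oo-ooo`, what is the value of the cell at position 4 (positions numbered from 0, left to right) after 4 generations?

o

o-o------o----
o--o-----oo---
o-ooo---------
o---o---------
position 4 holds o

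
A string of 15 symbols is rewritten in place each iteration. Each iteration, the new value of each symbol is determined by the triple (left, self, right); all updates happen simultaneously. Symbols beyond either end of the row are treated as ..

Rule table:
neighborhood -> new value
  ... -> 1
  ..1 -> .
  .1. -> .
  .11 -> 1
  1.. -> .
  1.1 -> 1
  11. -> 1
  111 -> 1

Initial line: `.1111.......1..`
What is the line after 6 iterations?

.11111111111111

iteration 1: .1111.11111...1
iteration 2: .1111111111.1..
iteration 3: .11111111111..1
iteration 4: .11111111111...
iteration 5: .11111111111.11
iteration 6: .11111111111111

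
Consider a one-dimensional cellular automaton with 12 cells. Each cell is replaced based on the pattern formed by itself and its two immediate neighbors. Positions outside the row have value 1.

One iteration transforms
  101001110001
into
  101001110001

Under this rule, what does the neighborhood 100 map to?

At position 3 the neighborhood is 100; the next row has 0 there.

0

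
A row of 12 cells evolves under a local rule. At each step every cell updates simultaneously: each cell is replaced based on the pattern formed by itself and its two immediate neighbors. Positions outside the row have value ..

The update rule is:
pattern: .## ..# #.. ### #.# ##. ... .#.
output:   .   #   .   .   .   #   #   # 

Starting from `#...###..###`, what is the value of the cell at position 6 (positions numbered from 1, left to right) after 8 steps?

#.##..#.#..#
#..#.##.#.##
#.##..#.#..#  (repeats step 1; period 2)
step 8: #..#.##.#.##
position 6 holds #

#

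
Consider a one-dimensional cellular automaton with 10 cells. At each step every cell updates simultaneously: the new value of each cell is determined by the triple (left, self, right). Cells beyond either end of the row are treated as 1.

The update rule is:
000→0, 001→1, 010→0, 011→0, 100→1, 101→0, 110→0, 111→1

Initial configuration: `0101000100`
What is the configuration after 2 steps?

0000101011
1001000001

1001000001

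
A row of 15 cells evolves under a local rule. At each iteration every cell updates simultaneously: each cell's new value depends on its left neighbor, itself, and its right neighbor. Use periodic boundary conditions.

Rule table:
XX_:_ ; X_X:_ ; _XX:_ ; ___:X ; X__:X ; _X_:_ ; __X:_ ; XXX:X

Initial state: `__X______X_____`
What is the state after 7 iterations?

X__X___X__XX___

X__XXXXX__XXXXX
_X__XXX_X__XXXX
__X__X___X__XX_
X__X__XX__X___X
_X__X___X__XX__
__X__XX__X___XX
X__X___X__XX___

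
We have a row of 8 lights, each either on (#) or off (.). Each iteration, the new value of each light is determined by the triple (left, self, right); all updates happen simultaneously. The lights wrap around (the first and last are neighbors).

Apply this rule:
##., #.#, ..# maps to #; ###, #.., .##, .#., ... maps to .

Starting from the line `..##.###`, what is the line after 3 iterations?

.#.#.#.#

.#.##..#
#.#.#.#.
.#.#.#.#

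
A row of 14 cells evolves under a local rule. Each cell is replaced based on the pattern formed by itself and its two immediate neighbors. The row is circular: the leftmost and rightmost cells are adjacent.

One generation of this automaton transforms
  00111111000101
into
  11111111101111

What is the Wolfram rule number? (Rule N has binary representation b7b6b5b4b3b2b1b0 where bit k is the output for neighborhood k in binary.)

position 3: 111 → 1  (bit 7 = 1)
position 7: 110 → 1  (bit 6 = 1)
position 12: 101 → 1  (bit 5 = 1)
position 0: 100 → 1  (bit 4 = 1)
position 2: 011 → 1  (bit 3 = 1)
position 11: 010 → 1  (bit 2 = 1)
position 1: 001 → 1  (bit 1 = 1)
position 9: 000 → 0  (bit 0 = 0)
bits b7..b0 = 11111110 = 254

254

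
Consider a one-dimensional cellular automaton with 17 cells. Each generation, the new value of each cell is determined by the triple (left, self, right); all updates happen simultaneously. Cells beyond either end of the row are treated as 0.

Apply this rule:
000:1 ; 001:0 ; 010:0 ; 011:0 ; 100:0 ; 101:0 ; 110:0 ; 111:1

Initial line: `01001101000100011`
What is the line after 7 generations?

11111110000001000

00000000010001000
11111111000100011
01111110010001000
00111100000100011
10011001110001000
00000000100100011
11111110000001000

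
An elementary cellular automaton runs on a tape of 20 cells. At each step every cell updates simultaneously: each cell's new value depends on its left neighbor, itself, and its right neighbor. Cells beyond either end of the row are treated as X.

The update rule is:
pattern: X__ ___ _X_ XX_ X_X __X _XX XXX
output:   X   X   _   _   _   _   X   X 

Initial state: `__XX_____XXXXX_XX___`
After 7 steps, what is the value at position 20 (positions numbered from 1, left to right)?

_

X_X_XXXX_XXXX__X_XX_
____XXX__XXX_X___X__
XXX_XX_X_XX___XX__X_
XX__X____X_XX_X_X___
X_X__XXX___X_____XX_
___X_XX_XX__XXXX_X__
XX___X__X_X_XXX___X_
position 20 holds _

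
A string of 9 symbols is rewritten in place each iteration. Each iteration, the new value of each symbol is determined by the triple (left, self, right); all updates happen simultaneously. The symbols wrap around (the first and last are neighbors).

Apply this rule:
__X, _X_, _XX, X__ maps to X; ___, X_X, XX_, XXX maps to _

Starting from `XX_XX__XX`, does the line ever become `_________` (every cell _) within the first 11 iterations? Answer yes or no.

no

___X_XXX_
__XX_X__X
XXX__XXXX
___XXX___
__XX__X__
_XX_XXXX_
XX__X___X
__XXXX_XX
XXX____X_
X__X__XX_
XXXXXXX__
iteration 11 is XXXXXXX__, still not uniform _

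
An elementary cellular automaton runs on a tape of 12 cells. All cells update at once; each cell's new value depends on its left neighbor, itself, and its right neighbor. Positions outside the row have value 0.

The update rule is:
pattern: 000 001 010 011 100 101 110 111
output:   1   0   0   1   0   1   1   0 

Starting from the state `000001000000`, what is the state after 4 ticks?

111001000001

111100011111
100101010001
000010100100
111001000001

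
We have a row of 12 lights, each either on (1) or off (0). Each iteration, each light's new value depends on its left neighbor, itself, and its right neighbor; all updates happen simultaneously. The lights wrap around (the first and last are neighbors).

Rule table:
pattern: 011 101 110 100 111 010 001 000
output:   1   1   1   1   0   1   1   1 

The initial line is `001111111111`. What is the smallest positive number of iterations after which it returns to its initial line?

2

iteration 1: 111000000001
iteration 2: 001111111111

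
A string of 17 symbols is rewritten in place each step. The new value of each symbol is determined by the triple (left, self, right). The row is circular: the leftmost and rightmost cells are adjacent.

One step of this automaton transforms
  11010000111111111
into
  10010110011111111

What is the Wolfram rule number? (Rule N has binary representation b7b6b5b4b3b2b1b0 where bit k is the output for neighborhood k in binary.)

133

position 0: 111 → 1  (bit 7 = 1)
position 1: 110 → 0  (bit 6 = 0)
position 2: 101 → 0  (bit 5 = 0)
position 4: 100 → 0  (bit 4 = 0)
position 8: 011 → 0  (bit 3 = 0)
position 3: 010 → 1  (bit 2 = 1)
position 7: 001 → 0  (bit 1 = 0)
position 5: 000 → 1  (bit 0 = 1)
bits b7..b0 = 10000101 = 133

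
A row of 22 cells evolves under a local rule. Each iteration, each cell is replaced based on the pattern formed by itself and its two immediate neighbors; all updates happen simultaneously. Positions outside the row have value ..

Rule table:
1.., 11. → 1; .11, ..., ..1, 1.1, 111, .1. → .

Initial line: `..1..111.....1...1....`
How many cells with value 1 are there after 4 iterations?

...1...11.....1...1...
....1...11.....1...1..
.....1...11.....1...1.
......1...11.....1...1
count of 1: 5

5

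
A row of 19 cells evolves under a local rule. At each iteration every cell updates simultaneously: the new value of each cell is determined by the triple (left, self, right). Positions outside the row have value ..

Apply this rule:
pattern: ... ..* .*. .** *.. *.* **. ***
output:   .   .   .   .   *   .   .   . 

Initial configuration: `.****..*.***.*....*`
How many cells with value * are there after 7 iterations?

1

iteration 1: .....*........*....
iteration 2: ......*........*...
iteration 3: .......*........*..
iteration 4: ........*........*.
iteration 5: .........*........*
iteration 6: ..........*........
iteration 7: ...........*.......
count of *: 1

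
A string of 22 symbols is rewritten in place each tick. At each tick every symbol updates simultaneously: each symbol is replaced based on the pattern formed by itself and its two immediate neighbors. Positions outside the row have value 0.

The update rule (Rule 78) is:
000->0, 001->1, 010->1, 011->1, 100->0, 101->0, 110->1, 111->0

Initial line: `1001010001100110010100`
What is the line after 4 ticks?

1011010110101010110100

1011010011101110110100
1011010110101010110100
1011010110101010110100  (fixed point — unchanged through tick 4)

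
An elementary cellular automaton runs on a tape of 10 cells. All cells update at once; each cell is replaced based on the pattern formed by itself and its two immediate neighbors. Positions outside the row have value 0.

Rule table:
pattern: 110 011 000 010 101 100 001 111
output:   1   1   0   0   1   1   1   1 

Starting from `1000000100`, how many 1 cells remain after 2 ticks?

5

tick 1: 0100001010
tick 2: 1010010101
count of 1: 5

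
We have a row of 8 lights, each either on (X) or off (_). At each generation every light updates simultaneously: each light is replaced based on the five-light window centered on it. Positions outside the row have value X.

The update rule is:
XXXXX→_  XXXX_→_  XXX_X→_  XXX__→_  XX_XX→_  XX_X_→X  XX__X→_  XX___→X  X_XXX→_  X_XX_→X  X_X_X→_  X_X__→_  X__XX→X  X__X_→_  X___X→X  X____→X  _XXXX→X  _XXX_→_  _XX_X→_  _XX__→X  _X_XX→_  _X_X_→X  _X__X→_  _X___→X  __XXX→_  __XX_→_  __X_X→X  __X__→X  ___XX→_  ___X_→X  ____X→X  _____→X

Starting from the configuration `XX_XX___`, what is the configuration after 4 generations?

___XXXX_
XX__X___
____XXX_
XXX_____

XXX_____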